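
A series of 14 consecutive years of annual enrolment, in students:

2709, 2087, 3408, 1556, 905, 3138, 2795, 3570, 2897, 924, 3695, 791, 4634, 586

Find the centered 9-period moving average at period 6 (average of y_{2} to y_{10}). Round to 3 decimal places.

2364.444

Sum of periods 2–10: 2087 + 3408 + 1556 + 905 + 3138 + 2795 + 3570 + 2897 + 924 = 21280
Divide by 9: 21280 / 9 = 2364.444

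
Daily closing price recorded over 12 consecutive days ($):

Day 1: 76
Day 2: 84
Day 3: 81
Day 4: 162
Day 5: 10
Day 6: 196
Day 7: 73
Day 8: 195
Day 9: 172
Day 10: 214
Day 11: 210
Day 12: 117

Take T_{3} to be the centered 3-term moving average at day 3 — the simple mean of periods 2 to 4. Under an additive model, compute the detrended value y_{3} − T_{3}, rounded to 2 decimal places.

-28.00

Trend T_3 = (84 + 81 + 162) / 3 = 327/3 = 109.0000
Detrended value: 81 − 109.0000 = -28.00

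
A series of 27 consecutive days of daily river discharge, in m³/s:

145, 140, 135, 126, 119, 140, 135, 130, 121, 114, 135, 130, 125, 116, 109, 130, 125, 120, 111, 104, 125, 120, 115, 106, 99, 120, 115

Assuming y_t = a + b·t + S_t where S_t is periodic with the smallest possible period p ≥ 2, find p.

First differences y_{t+1} − y_t: -5, -5, -9, -7, 21, -5, -5, -9, -7, 21, -5, -5, …
The difference pattern repeats every 5 terms and not for any smaller step, so p = 5.

5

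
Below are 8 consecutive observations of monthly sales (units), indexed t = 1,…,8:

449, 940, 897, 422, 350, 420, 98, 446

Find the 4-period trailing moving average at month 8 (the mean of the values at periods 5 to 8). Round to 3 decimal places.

328.500

Sum of periods 5–8: 350 + 420 + 98 + 446 = 1314
Divide by 4: 1314 / 4 = 328.500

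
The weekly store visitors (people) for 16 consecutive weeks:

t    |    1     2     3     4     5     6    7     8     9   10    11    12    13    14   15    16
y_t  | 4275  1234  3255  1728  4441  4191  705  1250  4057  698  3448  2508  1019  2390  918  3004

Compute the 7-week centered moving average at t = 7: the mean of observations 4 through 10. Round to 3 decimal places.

Sum of periods 4–10: 1728 + 4441 + 4191 + 705 + 1250 + 4057 + 698 = 17070
Divide by 7: 17070 / 7 = 2438.571

2438.571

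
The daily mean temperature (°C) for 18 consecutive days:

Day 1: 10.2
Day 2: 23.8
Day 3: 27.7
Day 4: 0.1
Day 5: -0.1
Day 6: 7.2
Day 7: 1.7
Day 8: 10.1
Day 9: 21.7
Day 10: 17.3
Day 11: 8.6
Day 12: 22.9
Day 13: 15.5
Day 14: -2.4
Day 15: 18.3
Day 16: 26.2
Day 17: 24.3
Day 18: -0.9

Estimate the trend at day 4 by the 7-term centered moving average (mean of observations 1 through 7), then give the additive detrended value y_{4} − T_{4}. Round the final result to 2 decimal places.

Trend T_4 = (10.2 + 23.8 + 27.7 + 0.1 + (-0.1) + 7.2 + 1.7) / 7 = 70.6/7 = 10.0857
Detrended value: 0.1 − 10.0857 = -9.99

-9.99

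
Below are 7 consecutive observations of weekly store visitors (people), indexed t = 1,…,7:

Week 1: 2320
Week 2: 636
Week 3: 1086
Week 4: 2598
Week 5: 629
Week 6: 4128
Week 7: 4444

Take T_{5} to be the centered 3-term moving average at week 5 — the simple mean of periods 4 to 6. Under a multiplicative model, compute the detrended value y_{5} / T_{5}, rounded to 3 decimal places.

0.257

Trend T_5 = (2598 + 629 + 4128) / 3 = 7355/3 = 2451.66667
Ratio to trend: 629 / 2451.66667 = 0.257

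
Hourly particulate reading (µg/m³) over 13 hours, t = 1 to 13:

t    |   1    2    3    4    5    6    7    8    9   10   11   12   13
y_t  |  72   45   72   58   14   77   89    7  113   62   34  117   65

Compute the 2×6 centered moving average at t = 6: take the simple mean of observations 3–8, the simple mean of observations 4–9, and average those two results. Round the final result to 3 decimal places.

56.250

Sum over 3–8: 72 + 58 + 14 + 77 + 89 + 7 = 317
Sum over 4–9: 58 + 14 + 77 + 89 + 7 + 113 = 358
CMA at t=6 = (317 + 358) / (2·6) = 675 / 12 = 56.250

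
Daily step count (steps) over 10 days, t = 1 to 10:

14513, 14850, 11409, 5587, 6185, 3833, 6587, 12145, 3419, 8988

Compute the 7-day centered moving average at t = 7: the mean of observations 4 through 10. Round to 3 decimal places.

Sum of periods 4–10: 5587 + 6185 + 3833 + 6587 + 12145 + 3419 + 8988 = 46744
Divide by 7: 46744 / 7 = 6677.714

6677.714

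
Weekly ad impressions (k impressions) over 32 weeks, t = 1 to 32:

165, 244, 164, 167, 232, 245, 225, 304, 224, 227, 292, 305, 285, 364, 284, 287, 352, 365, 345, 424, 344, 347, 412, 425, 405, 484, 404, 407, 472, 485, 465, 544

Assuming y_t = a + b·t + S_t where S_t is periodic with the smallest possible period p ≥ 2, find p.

First differences y_{t+1} − y_t: 79, -80, 3, 65, 13, -20, 79, -80, 3, 65, 13, -20, 79, -80, …
The difference pattern repeats every 6 terms and not for any smaller step, so p = 6.

6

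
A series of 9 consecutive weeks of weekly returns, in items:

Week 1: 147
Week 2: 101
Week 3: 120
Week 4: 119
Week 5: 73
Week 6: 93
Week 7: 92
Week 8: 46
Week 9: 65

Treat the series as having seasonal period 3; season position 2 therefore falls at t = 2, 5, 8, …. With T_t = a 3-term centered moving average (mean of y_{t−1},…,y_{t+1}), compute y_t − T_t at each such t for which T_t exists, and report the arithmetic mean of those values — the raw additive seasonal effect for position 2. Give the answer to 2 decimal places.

Season position 2 occurs at t = 2, 5, 8 (where T_t is defined).
t=2: T_2 = 122.6667; y_2 − T_2 = 101 − 122.6667 = -21.6667
t=5: T_5 = 95.0000; y_5 − T_5 = 73 − 95.0000 = -22.0000
t=8: T_8 = 67.6667; y_8 − T_8 = 46 − 67.6667 = -21.6667
Mean deviation: (-21.6667 + -22.0000 + -21.6667) / 3 = -21.78

-21.78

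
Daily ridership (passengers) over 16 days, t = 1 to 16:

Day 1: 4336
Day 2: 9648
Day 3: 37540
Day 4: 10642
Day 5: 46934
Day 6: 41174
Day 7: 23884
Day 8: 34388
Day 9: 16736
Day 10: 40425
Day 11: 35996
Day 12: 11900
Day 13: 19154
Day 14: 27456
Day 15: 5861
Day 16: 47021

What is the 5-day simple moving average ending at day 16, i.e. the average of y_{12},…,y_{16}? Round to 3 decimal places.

22278.400

Sum of periods 12–16: 11900 + 19154 + 27456 + 5861 + 47021 = 111392
Divide by 5: 111392 / 5 = 22278.400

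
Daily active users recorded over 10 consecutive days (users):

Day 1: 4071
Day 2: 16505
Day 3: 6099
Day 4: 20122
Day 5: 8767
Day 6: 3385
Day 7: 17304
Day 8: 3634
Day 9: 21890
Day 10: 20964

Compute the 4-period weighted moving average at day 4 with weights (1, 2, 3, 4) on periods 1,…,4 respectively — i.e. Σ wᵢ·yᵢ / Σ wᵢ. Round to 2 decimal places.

13586.60

Weighted sum: 1·4071 + 2·16505 + 3·6099 + 4·20122 = 4071 + 33010 + 18297 + 80488 = 135866
Weight total: 1 + 2 + 3 + 4 = 10
WMA = 135866 / 10 = 13586.60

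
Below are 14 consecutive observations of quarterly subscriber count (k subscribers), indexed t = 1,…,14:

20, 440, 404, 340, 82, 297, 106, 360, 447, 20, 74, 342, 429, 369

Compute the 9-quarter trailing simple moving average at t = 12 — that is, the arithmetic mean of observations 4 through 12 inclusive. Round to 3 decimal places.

229.778

Sum of periods 4–12: 340 + 82 + 297 + 106 + 360 + 447 + 20 + 74 + 342 = 2068
Divide by 9: 2068 / 9 = 229.778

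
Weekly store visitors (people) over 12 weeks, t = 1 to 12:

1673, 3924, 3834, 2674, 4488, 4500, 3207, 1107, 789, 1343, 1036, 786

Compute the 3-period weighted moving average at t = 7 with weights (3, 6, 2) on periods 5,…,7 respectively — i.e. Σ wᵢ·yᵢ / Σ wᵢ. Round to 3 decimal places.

4261.636

Weighted sum: 3·4488 + 6·4500 + 2·3207 = 13464 + 27000 + 6414 = 46878
Weight total: 3 + 6 + 2 = 11
WMA = 46878 / 11 = 4261.636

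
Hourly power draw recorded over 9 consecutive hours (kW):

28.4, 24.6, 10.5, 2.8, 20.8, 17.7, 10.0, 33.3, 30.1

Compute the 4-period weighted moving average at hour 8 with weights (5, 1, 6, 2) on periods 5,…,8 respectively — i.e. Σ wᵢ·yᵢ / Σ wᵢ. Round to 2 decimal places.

Weighted sum: 5·20.8 + 1·17.7 + 6·10.0 + 2·33.3 = 104.0 + 17.7 + 60.0 + 66.6 = 248.3
Weight total: 5 + 1 + 6 + 2 = 14
WMA = 248.3 / 14 = 17.74

17.74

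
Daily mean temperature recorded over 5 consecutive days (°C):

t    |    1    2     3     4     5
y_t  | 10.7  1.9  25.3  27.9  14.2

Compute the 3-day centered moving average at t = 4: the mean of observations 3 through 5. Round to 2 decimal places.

22.47

Sum of periods 3–5: 25.3 + 27.9 + 14.2 = 67.4
Divide by 3: 67.4 / 3 = 22.47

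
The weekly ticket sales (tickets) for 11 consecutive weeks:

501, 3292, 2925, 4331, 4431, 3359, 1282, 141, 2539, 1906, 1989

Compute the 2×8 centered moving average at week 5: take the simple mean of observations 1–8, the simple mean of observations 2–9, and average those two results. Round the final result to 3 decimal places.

2660.125

Sum over 1–8: 501 + 3292 + 2925 + 4331 + 4431 + 3359 + 1282 + 141 = 20262
Sum over 2–9: 3292 + 2925 + 4331 + 4431 + 3359 + 1282 + 141 + 2539 = 22300
CMA at t=5 = (20262 + 22300) / (2·8) = 42562 / 16 = 2660.125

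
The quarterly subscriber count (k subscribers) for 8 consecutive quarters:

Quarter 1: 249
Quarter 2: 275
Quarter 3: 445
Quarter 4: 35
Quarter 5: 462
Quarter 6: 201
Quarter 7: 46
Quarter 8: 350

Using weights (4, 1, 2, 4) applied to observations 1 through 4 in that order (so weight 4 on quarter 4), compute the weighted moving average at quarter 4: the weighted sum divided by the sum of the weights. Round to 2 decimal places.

209.18

Weighted sum: 4·249 + 1·275 + 2·445 + 4·35 = 996 + 275 + 890 + 140 = 2301
Weight total: 4 + 1 + 2 + 4 = 11
WMA = 2301 / 11 = 209.18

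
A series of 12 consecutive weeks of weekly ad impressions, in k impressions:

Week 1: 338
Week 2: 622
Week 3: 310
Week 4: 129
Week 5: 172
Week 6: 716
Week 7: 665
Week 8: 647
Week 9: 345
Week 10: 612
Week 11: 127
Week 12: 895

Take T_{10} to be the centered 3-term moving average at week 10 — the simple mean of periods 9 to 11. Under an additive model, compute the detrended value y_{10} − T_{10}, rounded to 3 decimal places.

Trend T_10 = (345 + 612 + 127) / 3 = 1084/3 = 361.33333
Detrended value: 612 − 361.33333 = 250.667

250.667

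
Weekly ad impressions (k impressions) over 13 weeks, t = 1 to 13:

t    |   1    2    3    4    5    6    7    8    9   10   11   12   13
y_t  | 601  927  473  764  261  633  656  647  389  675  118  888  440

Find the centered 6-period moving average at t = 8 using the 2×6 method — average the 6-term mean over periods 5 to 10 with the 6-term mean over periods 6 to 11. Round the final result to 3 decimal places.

531.583

Sum over 5–10: 261 + 633 + 656 + 647 + 389 + 675 = 3261
Sum over 6–11: 633 + 656 + 647 + 389 + 675 + 118 = 3118
CMA at t=8 = (3261 + 3118) / (2·6) = 6379 / 12 = 531.583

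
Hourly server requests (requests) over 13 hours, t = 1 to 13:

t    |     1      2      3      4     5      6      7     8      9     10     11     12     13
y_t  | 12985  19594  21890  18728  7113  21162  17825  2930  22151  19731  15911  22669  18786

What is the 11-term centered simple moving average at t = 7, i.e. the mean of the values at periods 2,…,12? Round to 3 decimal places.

Sum of periods 2–12: 19594 + 21890 + 18728 + 7113 + 21162 + 17825 + 2930 + 22151 + 19731 + 15911 + 22669 = 189704
Divide by 11: 189704 / 11 = 17245.818

17245.818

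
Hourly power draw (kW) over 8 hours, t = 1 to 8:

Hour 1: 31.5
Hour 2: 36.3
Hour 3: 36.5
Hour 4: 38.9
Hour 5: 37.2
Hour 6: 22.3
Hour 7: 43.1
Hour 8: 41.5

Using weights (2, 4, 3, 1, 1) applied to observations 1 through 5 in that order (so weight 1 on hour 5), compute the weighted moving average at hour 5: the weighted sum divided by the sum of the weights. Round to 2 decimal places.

35.80

Weighted sum: 2·31.5 + 4·36.3 + 3·36.5 + 1·38.9 + 1·37.2 = 63.0 + 145.2 + 109.5 + 38.9 + 37.2 = 393.8
Weight total: 2 + 4 + 3 + 1 + 1 = 11
WMA = 393.8 / 11 = 35.80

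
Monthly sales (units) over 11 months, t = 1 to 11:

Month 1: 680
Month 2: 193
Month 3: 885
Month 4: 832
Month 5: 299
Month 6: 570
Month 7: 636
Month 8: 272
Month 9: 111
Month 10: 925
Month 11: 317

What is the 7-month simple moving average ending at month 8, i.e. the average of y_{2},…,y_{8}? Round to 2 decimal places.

Sum of periods 2–8: 193 + 885 + 832 + 299 + 570 + 636 + 272 = 3687
Divide by 7: 3687 / 7 = 526.71

526.71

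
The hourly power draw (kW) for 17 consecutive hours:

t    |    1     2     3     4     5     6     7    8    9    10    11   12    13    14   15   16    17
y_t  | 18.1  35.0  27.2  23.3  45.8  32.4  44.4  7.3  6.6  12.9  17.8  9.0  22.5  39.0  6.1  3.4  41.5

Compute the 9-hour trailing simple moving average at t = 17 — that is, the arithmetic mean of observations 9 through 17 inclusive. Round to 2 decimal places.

Sum of periods 9–17: 6.6 + 12.9 + 17.8 + 9.0 + 22.5 + 39.0 + 6.1 + 3.4 + 41.5 = 158.8
Divide by 9: 158.8 / 9 = 17.64

17.64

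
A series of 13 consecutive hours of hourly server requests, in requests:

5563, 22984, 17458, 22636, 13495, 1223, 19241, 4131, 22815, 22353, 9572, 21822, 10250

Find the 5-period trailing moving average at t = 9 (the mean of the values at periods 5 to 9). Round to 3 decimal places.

Sum of periods 5–9: 13495 + 1223 + 19241 + 4131 + 22815 = 60905
Divide by 5: 60905 / 5 = 12181.000

12181.000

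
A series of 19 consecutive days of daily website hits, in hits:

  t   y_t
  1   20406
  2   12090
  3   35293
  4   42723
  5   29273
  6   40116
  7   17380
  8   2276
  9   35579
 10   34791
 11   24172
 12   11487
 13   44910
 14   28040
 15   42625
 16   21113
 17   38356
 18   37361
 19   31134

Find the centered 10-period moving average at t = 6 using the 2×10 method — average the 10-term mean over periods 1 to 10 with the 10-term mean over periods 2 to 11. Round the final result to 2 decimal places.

27181.00

Sum over 1–10: 20406 + 12090 + 35293 + 42723 + 29273 + 40116 + 17380 + 2276 + 35579 + 34791 = 269927
Sum over 2–11: 12090 + 35293 + 42723 + 29273 + 40116 + 17380 + 2276 + 35579 + 34791 + 24172 = 273693
CMA at t=6 = (269927 + 273693) / (2·10) = 543620 / 20 = 27181.00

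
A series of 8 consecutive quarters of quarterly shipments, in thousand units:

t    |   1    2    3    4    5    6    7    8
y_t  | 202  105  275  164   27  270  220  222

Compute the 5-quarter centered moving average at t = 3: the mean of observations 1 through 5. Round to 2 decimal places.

154.60

Sum of periods 1–5: 202 + 105 + 275 + 164 + 27 = 773
Divide by 5: 773 / 5 = 154.60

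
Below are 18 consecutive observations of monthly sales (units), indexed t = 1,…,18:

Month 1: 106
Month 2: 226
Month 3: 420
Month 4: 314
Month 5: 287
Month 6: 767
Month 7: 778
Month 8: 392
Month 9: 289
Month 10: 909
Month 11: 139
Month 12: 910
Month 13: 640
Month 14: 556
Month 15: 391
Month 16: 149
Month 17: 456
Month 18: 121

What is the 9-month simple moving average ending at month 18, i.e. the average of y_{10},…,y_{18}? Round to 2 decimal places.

474.56

Sum of periods 10–18: 909 + 139 + 910 + 640 + 556 + 391 + 149 + 456 + 121 = 4271
Divide by 9: 4271 / 9 = 474.56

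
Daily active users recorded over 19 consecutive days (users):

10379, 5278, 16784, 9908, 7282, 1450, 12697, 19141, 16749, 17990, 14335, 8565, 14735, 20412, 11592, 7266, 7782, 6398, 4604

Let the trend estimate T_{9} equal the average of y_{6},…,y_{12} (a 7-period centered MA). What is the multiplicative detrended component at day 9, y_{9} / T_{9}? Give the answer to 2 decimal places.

Trend T_9 = (1450 + 12697 + 19141 + 16749 + 17990 + 14335 + 8565) / 7 = 90927/7 = 12989.5714
Ratio to trend: 16749 / 12989.5714 = 1.29

1.29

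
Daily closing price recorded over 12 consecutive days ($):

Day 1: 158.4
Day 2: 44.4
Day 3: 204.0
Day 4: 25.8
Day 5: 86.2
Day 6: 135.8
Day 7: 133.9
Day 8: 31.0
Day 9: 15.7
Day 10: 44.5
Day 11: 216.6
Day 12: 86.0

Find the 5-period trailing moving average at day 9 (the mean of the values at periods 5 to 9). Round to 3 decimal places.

80.520

Sum of periods 5–9: 86.2 + 135.8 + 133.9 + 31.0 + 15.7 = 402.6
Divide by 5: 402.6 / 5 = 80.520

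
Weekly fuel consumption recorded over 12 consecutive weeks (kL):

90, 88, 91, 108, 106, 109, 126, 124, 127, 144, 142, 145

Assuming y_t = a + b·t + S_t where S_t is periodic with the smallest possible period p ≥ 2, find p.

3

First differences y_{t+1} − y_t: -2, 3, 17, -2, 3, 17, -2, 3, …
The difference pattern repeats every 3 terms and not for any smaller step, so p = 3.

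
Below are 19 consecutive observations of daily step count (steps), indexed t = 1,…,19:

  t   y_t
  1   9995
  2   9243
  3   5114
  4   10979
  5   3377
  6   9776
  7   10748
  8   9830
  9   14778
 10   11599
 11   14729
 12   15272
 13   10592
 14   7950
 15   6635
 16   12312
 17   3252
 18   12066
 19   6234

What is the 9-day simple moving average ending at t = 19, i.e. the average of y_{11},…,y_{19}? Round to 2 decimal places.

Sum of periods 11–19: 14729 + 15272 + 10592 + 7950 + 6635 + 12312 + 3252 + 12066 + 6234 = 89042
Divide by 9: 89042 / 9 = 9893.56

9893.56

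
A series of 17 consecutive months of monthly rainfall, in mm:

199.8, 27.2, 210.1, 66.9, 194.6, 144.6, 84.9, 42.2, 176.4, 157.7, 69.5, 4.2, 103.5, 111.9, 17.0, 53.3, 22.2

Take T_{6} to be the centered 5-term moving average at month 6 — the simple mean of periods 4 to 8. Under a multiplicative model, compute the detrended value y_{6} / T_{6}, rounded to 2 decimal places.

1.36

Trend T_6 = (66.9 + 194.6 + 144.6 + 84.9 + 42.2) / 5 = 533.2/5 = 106.6400
Ratio to trend: 144.6 / 106.6400 = 1.36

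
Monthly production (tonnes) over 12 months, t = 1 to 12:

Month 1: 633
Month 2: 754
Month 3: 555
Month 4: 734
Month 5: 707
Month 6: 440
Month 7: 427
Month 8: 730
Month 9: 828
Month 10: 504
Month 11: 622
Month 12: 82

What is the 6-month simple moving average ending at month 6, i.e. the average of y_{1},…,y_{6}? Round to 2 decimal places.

637.17

Sum of periods 1–6: 633 + 754 + 555 + 734 + 707 + 440 = 3823
Divide by 6: 3823 / 6 = 637.17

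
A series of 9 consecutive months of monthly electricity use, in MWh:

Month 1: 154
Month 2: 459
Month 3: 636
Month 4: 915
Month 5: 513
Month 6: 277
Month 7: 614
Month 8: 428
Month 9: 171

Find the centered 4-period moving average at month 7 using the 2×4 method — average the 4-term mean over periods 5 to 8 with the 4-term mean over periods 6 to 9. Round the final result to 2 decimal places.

415.25

Sum over 5–8: 513 + 277 + 614 + 428 = 1832
Sum over 6–9: 277 + 614 + 428 + 171 = 1490
CMA at t=7 = (1832 + 1490) / (2·4) = 3322 / 8 = 415.25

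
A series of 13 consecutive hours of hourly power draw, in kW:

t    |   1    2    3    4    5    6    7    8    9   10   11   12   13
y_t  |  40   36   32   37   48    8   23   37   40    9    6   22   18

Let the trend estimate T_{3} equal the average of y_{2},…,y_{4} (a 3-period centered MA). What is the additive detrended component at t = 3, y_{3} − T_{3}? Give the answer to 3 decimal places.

-3.000

Trend T_3 = (36 + 32 + 37) / 3 = 105/3 = 35.00000
Detrended value: 32 − 35.00000 = -3.000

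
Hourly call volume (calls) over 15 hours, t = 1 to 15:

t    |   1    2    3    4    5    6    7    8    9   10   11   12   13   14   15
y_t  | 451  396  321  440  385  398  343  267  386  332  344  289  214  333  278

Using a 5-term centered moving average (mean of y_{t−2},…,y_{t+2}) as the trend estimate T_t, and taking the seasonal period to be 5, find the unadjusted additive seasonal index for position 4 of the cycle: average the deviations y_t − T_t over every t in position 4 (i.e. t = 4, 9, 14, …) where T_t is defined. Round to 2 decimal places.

Season position 4 occurs at t = 4, 9 (where T_t is defined).
t=4: T_4 = 388.0000; y_4 − T_4 = 440 − 388.0000 = 52.0000
t=9: T_9 = 334.4000; y_9 − T_9 = 386 − 334.4000 = 51.6000
Mean deviation: (52.0000 + 51.6000) / 2 = 51.80

51.80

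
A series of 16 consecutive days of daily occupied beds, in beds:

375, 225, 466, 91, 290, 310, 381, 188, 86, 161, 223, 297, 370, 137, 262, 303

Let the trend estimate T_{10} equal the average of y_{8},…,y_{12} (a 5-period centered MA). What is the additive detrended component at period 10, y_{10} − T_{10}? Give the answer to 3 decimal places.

-30.000

Trend T_10 = (188 + 86 + 161 + 223 + 297) / 5 = 955/5 = 191.00000
Detrended value: 161 − 191.00000 = -30.000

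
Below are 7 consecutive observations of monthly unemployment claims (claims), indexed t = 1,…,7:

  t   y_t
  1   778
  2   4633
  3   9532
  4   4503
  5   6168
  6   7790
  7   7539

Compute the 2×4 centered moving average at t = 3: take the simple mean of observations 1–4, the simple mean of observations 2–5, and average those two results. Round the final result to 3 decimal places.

5535.250

Sum over 1–4: 778 + 4633 + 9532 + 4503 = 19446
Sum over 2–5: 4633 + 9532 + 4503 + 6168 = 24836
CMA at t=3 = (19446 + 24836) / (2·4) = 44282 / 8 = 5535.250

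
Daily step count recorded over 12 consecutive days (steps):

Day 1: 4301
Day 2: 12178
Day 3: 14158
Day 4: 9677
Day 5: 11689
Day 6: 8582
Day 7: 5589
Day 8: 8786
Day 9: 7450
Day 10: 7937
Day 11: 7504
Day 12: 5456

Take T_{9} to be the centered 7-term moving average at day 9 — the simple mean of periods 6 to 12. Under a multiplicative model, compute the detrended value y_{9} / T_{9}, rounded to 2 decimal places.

Trend T_9 = (8582 + 5589 + 8786 + 7450 + 7937 + 7504 + 5456) / 7 = 51304/7 = 7329.1429
Ratio to trend: 7450 / 7329.1429 = 1.02

1.02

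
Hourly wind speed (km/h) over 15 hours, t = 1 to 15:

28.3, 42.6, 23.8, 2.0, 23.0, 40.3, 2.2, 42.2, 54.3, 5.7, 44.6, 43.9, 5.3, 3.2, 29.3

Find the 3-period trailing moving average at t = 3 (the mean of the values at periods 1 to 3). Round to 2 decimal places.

Sum of periods 1–3: 28.3 + 42.6 + 23.8 = 94.7
Divide by 3: 94.7 / 3 = 31.57

31.57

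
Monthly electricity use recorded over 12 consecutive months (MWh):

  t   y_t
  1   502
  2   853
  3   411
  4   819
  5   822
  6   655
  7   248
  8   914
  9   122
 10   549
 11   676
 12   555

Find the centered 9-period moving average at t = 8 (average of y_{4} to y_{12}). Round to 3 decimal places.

Sum of periods 4–12: 819 + 822 + 655 + 248 + 914 + 122 + 549 + 676 + 555 = 5360
Divide by 9: 5360 / 9 = 595.556

595.556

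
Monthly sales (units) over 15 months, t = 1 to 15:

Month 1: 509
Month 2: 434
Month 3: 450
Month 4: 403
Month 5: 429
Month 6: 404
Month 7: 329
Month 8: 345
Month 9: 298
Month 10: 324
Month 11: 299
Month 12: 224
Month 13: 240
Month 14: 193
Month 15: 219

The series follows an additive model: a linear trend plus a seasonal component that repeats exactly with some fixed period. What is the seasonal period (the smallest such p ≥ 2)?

First differences y_{t+1} − y_t: -75, 16, -47, 26, -25, -75, 16, -47, 26, -25, -75, 16, …
The difference pattern repeats every 5 terms and not for any smaller step, so p = 5.

5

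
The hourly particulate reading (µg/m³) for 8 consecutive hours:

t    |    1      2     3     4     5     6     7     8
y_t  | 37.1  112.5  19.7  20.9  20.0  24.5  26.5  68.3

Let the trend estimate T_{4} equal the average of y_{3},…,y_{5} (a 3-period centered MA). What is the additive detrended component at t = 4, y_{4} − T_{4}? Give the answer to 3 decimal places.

Trend T_4 = (19.7 + 20.9 + 20.0) / 3 = 60.6/3 = 20.20000
Detrended value: 20.9 − 20.20000 = 0.700

0.700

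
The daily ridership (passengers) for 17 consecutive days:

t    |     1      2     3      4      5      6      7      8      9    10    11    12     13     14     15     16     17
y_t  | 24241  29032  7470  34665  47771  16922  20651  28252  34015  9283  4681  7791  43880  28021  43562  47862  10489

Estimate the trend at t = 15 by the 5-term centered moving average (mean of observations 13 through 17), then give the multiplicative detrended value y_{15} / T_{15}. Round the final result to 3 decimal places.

1.253

Trend T_15 = (43880 + 28021 + 43562 + 47862 + 10489) / 5 = 173814/5 = 34762.80000
Ratio to trend: 43562 / 34762.80000 = 1.253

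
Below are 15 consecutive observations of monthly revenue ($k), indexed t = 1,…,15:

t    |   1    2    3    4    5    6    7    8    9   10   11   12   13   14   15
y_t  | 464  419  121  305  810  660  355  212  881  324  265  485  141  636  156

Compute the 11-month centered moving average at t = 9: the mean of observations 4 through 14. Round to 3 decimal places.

461.273

Sum of periods 4–14: 305 + 810 + 660 + 355 + 212 + 881 + 324 + 265 + 485 + 141 + 636 = 5074
Divide by 11: 5074 / 11 = 461.273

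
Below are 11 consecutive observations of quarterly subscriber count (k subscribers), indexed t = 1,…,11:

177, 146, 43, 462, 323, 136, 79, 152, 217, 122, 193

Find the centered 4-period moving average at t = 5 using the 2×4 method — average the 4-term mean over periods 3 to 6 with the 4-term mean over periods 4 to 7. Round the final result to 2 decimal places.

245.50

Sum over 3–6: 43 + 462 + 323 + 136 = 964
Sum over 4–7: 462 + 323 + 136 + 79 = 1000
CMA at t=5 = (964 + 1000) / (2·4) = 1964 / 8 = 245.50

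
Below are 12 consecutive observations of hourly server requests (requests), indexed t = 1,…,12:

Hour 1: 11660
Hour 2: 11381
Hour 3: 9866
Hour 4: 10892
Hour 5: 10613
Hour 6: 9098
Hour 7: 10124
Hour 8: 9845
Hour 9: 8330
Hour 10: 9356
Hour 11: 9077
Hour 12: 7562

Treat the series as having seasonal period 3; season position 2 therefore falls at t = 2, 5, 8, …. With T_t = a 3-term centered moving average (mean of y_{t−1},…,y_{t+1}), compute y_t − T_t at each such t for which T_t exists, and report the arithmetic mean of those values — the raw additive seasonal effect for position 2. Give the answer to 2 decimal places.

Season position 2 occurs at t = 2, 5, 8, 11 (where T_t is defined).
t=2: T_2 = 10969.0000; y_2 − T_2 = 11381 − 10969.0000 = 412.0000
t=5: T_5 = 10201.0000; y_5 − T_5 = 10613 − 10201.0000 = 412.0000
t=8: T_8 = 9433.0000; y_8 − T_8 = 9845 − 9433.0000 = 412.0000
t=11: T_11 = 8665.0000; y_11 − T_11 = 9077 − 8665.0000 = 412.0000
Mean deviation: (412.0000 + 412.0000 + 412.0000 + 412.0000) / 4 = 412.00

412.00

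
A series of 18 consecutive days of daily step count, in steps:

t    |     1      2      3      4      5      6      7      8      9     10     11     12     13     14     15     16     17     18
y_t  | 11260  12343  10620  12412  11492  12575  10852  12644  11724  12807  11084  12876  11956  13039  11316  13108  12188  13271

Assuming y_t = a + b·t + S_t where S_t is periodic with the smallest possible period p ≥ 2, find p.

4

First differences y_{t+1} − y_t: 1083, -1723, 1792, -920, 1083, -1723, 1792, -920, 1083, -1723, …
The difference pattern repeats every 4 terms and not for any smaller step, so p = 4.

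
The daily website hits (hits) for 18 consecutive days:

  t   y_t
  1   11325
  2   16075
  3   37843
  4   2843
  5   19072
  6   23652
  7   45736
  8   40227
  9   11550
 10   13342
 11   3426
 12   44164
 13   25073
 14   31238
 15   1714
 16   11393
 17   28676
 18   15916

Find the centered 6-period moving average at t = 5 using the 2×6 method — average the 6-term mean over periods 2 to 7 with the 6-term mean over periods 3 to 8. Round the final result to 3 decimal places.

26216.167

Sum over 2–7: 16075 + 37843 + 2843 + 19072 + 23652 + 45736 = 145221
Sum over 3–8: 37843 + 2843 + 19072 + 23652 + 45736 + 40227 = 169373
CMA at t=5 = (145221 + 169373) / (2·6) = 314594 / 12 = 26216.167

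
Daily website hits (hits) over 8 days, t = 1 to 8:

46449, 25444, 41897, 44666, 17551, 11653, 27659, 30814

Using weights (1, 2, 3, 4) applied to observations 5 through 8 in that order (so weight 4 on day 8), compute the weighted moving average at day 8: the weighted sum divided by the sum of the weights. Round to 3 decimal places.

24709.000

Weighted sum: 1·17551 + 2·11653 + 3·27659 + 4·30814 = 17551 + 23306 + 82977 + 123256 = 247090
Weight total: 1 + 2 + 3 + 4 = 10
WMA = 247090 / 10 = 24709.000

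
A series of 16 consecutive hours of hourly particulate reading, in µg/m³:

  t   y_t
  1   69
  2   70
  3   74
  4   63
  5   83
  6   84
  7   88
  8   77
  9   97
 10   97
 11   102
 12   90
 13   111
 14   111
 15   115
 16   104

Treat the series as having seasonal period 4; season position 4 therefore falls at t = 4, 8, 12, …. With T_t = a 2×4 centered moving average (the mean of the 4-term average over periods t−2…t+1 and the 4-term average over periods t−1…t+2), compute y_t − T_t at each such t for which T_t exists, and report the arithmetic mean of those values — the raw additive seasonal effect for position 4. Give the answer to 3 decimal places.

-11.375

Season position 4 occurs at t = 4, 8, 12 (where T_t is defined).
t=4: T_4 = 74.25000; y_4 − T_4 = 63 − 74.25000 = -11.25000
t=8: T_8 = 88.12500; y_8 − T_8 = 77 − 88.12500 = -11.12500
t=12: T_12 = 101.75000; y_12 − T_12 = 90 − 101.75000 = -11.75000
Mean deviation: (-11.25000 + -11.12500 + -11.75000) / 3 = -11.375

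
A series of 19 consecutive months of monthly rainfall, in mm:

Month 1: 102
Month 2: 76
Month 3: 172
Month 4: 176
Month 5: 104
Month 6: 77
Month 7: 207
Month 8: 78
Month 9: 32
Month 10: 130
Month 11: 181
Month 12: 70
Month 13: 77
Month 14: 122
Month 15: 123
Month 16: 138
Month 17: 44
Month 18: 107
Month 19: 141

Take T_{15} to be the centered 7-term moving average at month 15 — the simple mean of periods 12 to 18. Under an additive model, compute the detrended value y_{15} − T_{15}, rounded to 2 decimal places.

25.71

Trend T_15 = (70 + 77 + 122 + 123 + 138 + 44 + 107) / 7 = 681/7 = 97.2857
Detrended value: 123 − 97.2857 = 25.71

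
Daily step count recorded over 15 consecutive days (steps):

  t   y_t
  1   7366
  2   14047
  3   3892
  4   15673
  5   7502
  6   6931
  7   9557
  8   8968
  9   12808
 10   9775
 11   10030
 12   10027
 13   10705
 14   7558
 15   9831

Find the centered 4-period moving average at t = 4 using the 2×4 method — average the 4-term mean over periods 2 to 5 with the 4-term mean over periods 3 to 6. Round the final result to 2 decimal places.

9389.00

Sum over 2–5: 14047 + 3892 + 15673 + 7502 = 41114
Sum over 3–6: 3892 + 15673 + 7502 + 6931 = 33998
CMA at t=4 = (41114 + 33998) / (2·4) = 75112 / 8 = 9389.00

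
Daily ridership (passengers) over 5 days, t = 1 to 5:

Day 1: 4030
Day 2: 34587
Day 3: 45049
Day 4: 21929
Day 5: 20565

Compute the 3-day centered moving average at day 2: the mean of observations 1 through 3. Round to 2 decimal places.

Sum of periods 1–3: 4030 + 34587 + 45049 = 83666
Divide by 3: 83666 / 3 = 27888.67

27888.67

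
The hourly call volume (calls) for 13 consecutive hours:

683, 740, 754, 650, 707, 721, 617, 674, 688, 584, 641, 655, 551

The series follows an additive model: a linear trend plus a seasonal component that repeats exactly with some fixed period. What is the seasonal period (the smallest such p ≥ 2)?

First differences y_{t+1} − y_t: 57, 14, -104, 57, 14, -104, 57, 14, …
The difference pattern repeats every 3 terms and not for any smaller step, so p = 3.

3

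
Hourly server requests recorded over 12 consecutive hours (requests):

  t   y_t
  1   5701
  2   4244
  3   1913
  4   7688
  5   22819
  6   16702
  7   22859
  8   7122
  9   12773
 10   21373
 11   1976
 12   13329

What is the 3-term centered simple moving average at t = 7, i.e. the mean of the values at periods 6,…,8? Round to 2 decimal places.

15561.00

Sum of periods 6–8: 16702 + 22859 + 7122 = 46683
Divide by 3: 46683 / 3 = 15561.00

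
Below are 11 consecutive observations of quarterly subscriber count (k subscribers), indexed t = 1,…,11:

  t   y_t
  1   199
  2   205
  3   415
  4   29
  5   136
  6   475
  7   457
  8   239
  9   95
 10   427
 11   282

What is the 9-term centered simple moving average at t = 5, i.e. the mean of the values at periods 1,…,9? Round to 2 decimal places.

Sum of periods 1–9: 199 + 205 + 415 + 29 + 136 + 475 + 457 + 239 + 95 = 2250
Divide by 9: 2250 / 9 = 250.00

250.00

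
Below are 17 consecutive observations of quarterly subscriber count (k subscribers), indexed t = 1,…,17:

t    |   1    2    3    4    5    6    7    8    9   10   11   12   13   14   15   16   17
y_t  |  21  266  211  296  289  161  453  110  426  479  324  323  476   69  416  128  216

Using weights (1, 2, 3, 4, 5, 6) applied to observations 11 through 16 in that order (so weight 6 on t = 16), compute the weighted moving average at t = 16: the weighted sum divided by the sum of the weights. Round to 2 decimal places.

Weighted sum: 1·324 + 2·323 + 3·476 + 4·69 + 5·416 + 6·128 = 324 + 646 + 1428 + 276 + 2080 + 768 = 5522
Weight total: 1 + 2 + 3 + 4 + 5 + 6 = 21
WMA = 5522 / 21 = 262.95

262.95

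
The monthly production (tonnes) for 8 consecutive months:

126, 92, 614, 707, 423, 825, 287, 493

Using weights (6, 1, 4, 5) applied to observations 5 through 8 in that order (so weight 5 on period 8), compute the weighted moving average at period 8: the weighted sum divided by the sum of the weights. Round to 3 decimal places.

Weighted sum: 6·423 + 1·825 + 4·287 + 5·493 = 2538 + 825 + 1148 + 2465 = 6976
Weight total: 6 + 1 + 4 + 5 = 16
WMA = 6976 / 16 = 436.000

436.000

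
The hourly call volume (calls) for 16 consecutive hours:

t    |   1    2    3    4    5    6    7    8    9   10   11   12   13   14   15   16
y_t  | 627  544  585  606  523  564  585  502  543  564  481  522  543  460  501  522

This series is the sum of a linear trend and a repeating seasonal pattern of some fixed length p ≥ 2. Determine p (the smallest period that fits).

First differences y_{t+1} − y_t: -83, 41, 21, -83, 41, 21, -83, 41, …
The difference pattern repeats every 3 terms and not for any smaller step, so p = 3.

3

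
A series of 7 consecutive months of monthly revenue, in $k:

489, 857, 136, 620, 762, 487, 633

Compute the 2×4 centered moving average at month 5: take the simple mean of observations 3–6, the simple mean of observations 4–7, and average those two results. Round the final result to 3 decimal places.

Sum over 3–6: 136 + 620 + 762 + 487 = 2005
Sum over 4–7: 620 + 762 + 487 + 633 = 2502
CMA at t=5 = (2005 + 2502) / (2·4) = 4507 / 8 = 563.375

563.375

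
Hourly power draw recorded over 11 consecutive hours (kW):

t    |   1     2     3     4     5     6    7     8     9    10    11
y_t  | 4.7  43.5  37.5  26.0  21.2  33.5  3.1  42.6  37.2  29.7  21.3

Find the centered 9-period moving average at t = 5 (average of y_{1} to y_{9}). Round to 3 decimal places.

Sum of periods 1–9: 4.7 + 43.5 + 37.5 + 26.0 + 21.2 + 33.5 + 3.1 + 42.6 + 37.2 = 249.3
Divide by 9: 249.3 / 9 = 27.700

27.700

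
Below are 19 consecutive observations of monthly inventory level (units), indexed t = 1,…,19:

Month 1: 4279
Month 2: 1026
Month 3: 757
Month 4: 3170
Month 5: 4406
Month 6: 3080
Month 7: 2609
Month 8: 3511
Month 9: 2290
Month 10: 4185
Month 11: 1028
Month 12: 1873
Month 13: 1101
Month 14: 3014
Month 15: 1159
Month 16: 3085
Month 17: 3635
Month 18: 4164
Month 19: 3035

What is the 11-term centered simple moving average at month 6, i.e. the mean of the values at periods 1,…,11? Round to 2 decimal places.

2758.27

Sum of periods 1–11: 4279 + 1026 + 757 + 3170 + 4406 + 3080 + 2609 + 3511 + 2290 + 4185 + 1028 = 30341
Divide by 11: 30341 / 11 = 2758.27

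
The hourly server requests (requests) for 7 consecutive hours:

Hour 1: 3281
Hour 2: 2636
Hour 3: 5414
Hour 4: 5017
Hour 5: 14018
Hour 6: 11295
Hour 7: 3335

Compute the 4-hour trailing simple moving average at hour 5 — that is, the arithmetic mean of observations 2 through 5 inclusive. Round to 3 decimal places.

Sum of periods 2–5: 2636 + 5414 + 5017 + 14018 = 27085
Divide by 4: 27085 / 4 = 6771.250

6771.250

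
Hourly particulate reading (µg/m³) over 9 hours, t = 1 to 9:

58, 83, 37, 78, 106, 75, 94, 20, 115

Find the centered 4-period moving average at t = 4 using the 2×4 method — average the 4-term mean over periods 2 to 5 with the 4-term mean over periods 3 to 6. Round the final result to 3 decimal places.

Sum over 2–5: 83 + 37 + 78 + 106 = 304
Sum over 3–6: 37 + 78 + 106 + 75 = 296
CMA at t=4 = (304 + 296) / (2·4) = 600 / 8 = 75.000

75.000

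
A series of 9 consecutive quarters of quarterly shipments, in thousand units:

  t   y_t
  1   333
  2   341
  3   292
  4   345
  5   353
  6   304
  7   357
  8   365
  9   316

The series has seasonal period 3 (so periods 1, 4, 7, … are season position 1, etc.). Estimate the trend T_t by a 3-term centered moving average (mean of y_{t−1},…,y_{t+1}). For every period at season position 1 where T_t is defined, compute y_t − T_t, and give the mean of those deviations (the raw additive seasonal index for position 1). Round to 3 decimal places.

15.000

Season position 1 occurs at t = 4, 7 (where T_t is defined).
t=4: T_4 = 330.00000; y_4 − T_4 = 345 − 330.00000 = 15.00000
t=7: T_7 = 342.00000; y_7 − T_7 = 357 − 342.00000 = 15.00000
Mean deviation: (15.00000 + 15.00000) / 2 = 15.000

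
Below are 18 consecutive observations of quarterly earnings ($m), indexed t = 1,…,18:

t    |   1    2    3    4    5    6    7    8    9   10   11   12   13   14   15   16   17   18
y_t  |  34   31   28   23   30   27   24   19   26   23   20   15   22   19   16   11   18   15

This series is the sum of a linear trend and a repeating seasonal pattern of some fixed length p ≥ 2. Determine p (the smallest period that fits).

First differences y_{t+1} − y_t: -3, -3, -5, 7, -3, -3, -5, 7, -3, -3, …
The difference pattern repeats every 4 terms and not for any smaller step, so p = 4.

4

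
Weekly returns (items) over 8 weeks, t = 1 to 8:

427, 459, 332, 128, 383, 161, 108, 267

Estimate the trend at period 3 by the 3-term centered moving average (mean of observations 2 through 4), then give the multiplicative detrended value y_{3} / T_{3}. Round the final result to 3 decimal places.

Trend T_3 = (459 + 332 + 128) / 3 = 919/3 = 306.33333
Ratio to trend: 332 / 306.33333 = 1.084

1.084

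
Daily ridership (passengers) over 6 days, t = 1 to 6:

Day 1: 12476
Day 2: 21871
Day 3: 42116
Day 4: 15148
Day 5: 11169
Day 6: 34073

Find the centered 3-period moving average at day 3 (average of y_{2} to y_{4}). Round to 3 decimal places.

26378.333

Sum of periods 2–4: 21871 + 42116 + 15148 = 79135
Divide by 3: 79135 / 3 = 26378.333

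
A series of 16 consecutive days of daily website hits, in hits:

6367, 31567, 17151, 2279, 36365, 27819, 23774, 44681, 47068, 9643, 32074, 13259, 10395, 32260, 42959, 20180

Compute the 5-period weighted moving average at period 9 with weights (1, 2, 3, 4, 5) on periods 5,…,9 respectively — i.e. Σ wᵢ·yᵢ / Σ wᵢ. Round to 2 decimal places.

38492.60

Weighted sum: 1·36365 + 2·27819 + 3·23774 + 4·44681 + 5·47068 = 36365 + 55638 + 71322 + 178724 + 235340 = 577389
Weight total: 1 + 2 + 3 + 4 + 5 = 15
WMA = 577389 / 15 = 38492.60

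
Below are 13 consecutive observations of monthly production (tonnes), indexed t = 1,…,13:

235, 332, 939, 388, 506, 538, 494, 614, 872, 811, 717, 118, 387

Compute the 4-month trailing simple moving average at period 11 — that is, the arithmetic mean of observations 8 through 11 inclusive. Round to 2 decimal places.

Sum of periods 8–11: 614 + 872 + 811 + 717 = 3014
Divide by 4: 3014 / 4 = 753.50

753.50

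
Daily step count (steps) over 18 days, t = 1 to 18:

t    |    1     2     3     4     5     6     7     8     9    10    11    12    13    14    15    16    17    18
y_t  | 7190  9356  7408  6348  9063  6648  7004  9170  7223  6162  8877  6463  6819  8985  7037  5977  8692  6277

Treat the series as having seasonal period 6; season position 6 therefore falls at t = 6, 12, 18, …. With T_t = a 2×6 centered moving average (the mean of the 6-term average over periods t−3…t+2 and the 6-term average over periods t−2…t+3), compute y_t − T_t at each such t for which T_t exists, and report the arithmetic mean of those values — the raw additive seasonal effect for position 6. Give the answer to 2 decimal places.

Season position 6 occurs at t = 6, 12 (where T_t is defined).
t=6: T_6 = 7591.4167; y_6 − T_6 = 6648 − 7591.4167 = -943.4167
t=12: T_12 = 7406.0000; y_12 − T_12 = 6463 − 7406.0000 = -943.0000
Mean deviation: (-943.4167 + -943.0000) / 2 = -943.21

-943.21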